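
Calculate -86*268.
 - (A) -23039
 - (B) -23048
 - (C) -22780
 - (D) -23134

-86 * 268 = -23048
B) -23048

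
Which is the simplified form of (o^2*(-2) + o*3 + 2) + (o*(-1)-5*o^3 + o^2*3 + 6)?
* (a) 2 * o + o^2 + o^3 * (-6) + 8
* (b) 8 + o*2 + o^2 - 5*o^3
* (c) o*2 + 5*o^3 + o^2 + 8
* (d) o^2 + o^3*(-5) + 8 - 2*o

Adding the polynomials and combining like terms:
(o^2*(-2) + o*3 + 2) + (o*(-1) - 5*o^3 + o^2*3 + 6)
= 8 + o*2 + o^2 - 5*o^3
b) 8 + o*2 + o^2 - 5*o^3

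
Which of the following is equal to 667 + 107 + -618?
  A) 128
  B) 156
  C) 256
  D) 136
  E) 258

First: 667 + 107 = 774
Then: 774 + -618 = 156
B) 156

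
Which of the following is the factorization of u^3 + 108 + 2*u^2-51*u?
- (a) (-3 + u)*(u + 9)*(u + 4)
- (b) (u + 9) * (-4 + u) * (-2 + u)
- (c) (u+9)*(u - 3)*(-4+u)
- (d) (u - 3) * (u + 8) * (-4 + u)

We need to factor u^3 + 108 + 2*u^2-51*u.
The factored form is (u+9)*(u - 3)*(-4+u).
c) (u+9)*(u - 3)*(-4+u)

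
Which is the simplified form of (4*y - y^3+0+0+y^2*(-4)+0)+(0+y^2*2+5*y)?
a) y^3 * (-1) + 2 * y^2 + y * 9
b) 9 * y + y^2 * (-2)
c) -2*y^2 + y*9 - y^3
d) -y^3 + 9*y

Adding the polynomials and combining like terms:
(4*y - y^3 + 0 + 0 + y^2*(-4) + 0) + (0 + y^2*2 + 5*y)
= -2*y^2 + y*9 - y^3
c) -2*y^2 + y*9 - y^3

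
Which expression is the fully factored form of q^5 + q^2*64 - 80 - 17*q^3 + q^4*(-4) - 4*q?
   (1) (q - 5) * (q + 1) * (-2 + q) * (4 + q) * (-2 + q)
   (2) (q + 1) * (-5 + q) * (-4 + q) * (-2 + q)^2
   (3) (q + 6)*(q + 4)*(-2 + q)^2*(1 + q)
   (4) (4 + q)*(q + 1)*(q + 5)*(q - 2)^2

We need to factor q^5 + q^2*64 - 80 - 17*q^3 + q^4*(-4) - 4*q.
The factored form is (q - 5) * (q + 1) * (-2 + q) * (4 + q) * (-2 + q).
1) (q - 5) * (q + 1) * (-2 + q) * (4 + q) * (-2 + q)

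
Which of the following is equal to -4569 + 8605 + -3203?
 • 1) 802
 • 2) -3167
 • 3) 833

First: -4569 + 8605 = 4036
Then: 4036 + -3203 = 833
3) 833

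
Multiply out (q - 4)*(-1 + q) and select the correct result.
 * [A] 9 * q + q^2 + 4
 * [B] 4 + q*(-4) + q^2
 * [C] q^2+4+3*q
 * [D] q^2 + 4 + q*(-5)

Expanding (q - 4)*(-1 + q):
= q^2 + 4 + q*(-5)
D) q^2 + 4 + q*(-5)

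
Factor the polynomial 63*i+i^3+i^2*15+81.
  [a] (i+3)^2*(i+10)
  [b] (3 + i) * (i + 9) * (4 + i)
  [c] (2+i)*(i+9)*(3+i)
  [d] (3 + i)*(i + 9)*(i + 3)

We need to factor 63*i+i^3+i^2*15+81.
The factored form is (3 + i)*(i + 9)*(i + 3).
d) (3 + i)*(i + 9)*(i + 3)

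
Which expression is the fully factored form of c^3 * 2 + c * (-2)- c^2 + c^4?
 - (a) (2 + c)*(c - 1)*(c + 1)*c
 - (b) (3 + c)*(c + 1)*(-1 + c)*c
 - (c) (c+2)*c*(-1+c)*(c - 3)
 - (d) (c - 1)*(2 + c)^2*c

We need to factor c^3 * 2 + c * (-2)- c^2 + c^4.
The factored form is (2 + c)*(c - 1)*(c + 1)*c.
a) (2 + c)*(c - 1)*(c + 1)*c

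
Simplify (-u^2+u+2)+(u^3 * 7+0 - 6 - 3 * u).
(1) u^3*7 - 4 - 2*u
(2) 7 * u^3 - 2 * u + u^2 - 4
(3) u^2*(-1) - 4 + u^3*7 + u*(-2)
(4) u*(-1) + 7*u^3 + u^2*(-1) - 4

Adding the polynomials and combining like terms:
(-u^2 + u + 2) + (u^3*7 + 0 - 6 - 3*u)
= u^2*(-1) - 4 + u^3*7 + u*(-2)
3) u^2*(-1) - 4 + u^3*7 + u*(-2)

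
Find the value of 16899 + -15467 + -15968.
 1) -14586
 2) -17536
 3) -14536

First: 16899 + -15467 = 1432
Then: 1432 + -15968 = -14536
3) -14536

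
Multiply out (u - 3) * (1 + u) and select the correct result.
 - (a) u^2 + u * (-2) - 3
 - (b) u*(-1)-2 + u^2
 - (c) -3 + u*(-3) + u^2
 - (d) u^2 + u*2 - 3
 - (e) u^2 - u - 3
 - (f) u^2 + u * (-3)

Expanding (u - 3) * (1 + u):
= u^2 + u * (-2) - 3
a) u^2 + u * (-2) - 3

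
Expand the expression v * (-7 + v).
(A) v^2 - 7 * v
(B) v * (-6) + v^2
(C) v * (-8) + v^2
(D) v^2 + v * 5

Expanding v * (-7 + v):
= v^2 - 7 * v
A) v^2 - 7 * v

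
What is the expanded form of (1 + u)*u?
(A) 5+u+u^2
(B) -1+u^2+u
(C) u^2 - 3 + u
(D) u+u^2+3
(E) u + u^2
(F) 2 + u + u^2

Expanding (1 + u)*u:
= u + u^2
E) u + u^2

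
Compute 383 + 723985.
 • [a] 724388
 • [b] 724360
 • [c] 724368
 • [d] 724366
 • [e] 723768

383 + 723985 = 724368
c) 724368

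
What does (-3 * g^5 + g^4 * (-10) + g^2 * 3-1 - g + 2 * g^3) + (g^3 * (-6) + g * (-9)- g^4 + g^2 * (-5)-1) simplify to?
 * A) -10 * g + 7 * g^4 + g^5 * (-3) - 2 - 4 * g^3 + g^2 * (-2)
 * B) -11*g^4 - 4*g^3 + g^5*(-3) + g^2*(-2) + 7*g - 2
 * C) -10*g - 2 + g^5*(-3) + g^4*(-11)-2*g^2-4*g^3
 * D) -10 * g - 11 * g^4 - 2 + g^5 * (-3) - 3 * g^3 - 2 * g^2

Adding the polynomials and combining like terms:
(-3*g^5 + g^4*(-10) + g^2*3 - 1 - g + 2*g^3) + (g^3*(-6) + g*(-9) - g^4 + g^2*(-5) - 1)
= -10*g - 2 + g^5*(-3) + g^4*(-11)-2*g^2-4*g^3
C) -10*g - 2 + g^5*(-3) + g^4*(-11)-2*g^2-4*g^3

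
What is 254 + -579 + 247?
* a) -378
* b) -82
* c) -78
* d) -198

First: 254 + -579 = -325
Then: -325 + 247 = -78
c) -78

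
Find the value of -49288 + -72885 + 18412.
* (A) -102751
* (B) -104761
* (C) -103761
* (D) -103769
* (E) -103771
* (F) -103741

First: -49288 + -72885 = -122173
Then: -122173 + 18412 = -103761
C) -103761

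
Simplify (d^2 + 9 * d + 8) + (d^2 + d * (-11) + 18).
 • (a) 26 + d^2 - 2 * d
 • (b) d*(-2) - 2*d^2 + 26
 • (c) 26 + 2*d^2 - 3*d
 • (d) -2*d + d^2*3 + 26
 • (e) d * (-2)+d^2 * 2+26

Adding the polynomials and combining like terms:
(d^2 + 9*d + 8) + (d^2 + d*(-11) + 18)
= d * (-2)+d^2 * 2+26
e) d * (-2)+d^2 * 2+26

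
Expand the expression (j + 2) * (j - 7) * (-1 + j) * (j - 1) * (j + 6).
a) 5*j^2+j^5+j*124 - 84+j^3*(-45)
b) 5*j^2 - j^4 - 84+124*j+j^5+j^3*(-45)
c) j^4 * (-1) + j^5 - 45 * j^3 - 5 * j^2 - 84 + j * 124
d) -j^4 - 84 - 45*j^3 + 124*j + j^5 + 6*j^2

Expanding (j + 2) * (j - 7) * (-1 + j) * (j - 1) * (j + 6):
= 5*j^2 - j^4 - 84+124*j+j^5+j^3*(-45)
b) 5*j^2 - j^4 - 84+124*j+j^5+j^3*(-45)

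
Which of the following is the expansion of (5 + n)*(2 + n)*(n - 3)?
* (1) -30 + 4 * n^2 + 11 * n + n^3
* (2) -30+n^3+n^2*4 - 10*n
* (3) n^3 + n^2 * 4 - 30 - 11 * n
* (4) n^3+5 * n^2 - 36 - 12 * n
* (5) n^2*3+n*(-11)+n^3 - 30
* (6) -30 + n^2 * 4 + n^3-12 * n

Expanding (5 + n)*(2 + n)*(n - 3):
= n^3 + n^2 * 4 - 30 - 11 * n
3) n^3 + n^2 * 4 - 30 - 11 * n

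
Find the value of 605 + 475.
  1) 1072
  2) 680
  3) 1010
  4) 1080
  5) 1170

605 + 475 = 1080
4) 1080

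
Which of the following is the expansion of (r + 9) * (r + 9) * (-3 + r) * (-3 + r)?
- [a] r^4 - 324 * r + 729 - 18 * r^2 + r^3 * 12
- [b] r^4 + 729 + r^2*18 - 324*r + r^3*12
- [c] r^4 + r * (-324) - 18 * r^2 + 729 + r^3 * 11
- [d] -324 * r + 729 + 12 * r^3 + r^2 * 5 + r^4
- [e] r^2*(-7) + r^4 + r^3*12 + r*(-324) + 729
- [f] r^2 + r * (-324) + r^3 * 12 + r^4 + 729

Expanding (r + 9) * (r + 9) * (-3 + r) * (-3 + r):
= r^4 - 324 * r + 729 - 18 * r^2 + r^3 * 12
a) r^4 - 324 * r + 729 - 18 * r^2 + r^3 * 12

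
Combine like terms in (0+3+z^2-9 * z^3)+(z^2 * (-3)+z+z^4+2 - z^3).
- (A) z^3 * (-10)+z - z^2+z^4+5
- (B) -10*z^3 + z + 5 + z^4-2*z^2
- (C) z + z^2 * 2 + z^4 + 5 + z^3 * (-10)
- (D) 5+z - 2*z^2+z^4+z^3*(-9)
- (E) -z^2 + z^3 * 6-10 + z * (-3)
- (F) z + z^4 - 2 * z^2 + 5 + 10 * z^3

Adding the polynomials and combining like terms:
(0 + 3 + z^2 - 9*z^3) + (z^2*(-3) + z + z^4 + 2 - z^3)
= -10*z^3 + z + 5 + z^4-2*z^2
B) -10*z^3 + z + 5 + z^4-2*z^2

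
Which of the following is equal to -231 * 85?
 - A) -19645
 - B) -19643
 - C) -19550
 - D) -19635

-231 * 85 = -19635
D) -19635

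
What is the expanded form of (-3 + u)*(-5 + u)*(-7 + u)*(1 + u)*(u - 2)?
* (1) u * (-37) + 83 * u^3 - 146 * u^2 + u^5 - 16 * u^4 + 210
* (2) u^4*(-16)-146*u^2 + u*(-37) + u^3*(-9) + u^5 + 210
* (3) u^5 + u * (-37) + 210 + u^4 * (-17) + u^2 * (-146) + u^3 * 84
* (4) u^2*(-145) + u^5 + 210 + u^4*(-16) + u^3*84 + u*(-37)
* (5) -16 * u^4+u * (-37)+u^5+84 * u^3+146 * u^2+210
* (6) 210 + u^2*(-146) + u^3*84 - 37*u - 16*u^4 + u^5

Expanding (-3 + u)*(-5 + u)*(-7 + u)*(1 + u)*(u - 2):
= 210 + u^2*(-146) + u^3*84 - 37*u - 16*u^4 + u^5
6) 210 + u^2*(-146) + u^3*84 - 37*u - 16*u^4 + u^5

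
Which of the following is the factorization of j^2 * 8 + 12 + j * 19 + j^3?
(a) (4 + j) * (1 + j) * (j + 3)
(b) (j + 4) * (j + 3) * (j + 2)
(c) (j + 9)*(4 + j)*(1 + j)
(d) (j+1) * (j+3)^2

We need to factor j^2 * 8 + 12 + j * 19 + j^3.
The factored form is (4 + j) * (1 + j) * (j + 3).
a) (4 + j) * (1 + j) * (j + 3)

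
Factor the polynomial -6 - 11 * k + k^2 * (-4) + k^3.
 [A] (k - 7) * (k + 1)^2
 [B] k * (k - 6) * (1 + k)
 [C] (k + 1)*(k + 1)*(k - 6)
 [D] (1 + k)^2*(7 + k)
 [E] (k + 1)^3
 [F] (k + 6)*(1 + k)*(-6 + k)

We need to factor -6 - 11 * k + k^2 * (-4) + k^3.
The factored form is (k + 1)*(k + 1)*(k - 6).
C) (k + 1)*(k + 1)*(k - 6)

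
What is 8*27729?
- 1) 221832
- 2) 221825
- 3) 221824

8 * 27729 = 221832
1) 221832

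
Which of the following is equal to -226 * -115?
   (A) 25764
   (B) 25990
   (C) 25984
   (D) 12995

-226 * -115 = 25990
B) 25990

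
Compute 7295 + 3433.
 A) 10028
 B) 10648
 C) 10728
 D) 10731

7295 + 3433 = 10728
C) 10728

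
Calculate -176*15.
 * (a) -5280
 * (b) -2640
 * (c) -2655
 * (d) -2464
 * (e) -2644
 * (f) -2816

-176 * 15 = -2640
b) -2640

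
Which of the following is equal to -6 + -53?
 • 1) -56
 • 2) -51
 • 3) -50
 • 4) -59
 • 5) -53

-6 + -53 = -59
4) -59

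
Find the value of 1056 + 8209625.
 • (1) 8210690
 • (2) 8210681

1056 + 8209625 = 8210681
2) 8210681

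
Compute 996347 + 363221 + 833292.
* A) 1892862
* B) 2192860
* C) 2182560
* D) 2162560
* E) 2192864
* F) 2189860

First: 996347 + 363221 = 1359568
Then: 1359568 + 833292 = 2192860
B) 2192860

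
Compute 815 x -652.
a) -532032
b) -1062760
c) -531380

815 * -652 = -531380
c) -531380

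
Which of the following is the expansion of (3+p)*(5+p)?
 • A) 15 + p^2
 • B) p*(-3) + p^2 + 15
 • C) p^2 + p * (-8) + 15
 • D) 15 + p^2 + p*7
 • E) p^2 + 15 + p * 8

Expanding (3+p)*(5+p):
= p^2 + 15 + p * 8
E) p^2 + 15 + p * 8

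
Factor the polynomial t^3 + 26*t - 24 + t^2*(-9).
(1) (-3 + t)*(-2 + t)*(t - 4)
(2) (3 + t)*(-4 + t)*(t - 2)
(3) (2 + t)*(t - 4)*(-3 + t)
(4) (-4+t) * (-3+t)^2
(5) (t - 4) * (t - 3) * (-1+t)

We need to factor t^3 + 26*t - 24 + t^2*(-9).
The factored form is (-3 + t)*(-2 + t)*(t - 4).
1) (-3 + t)*(-2 + t)*(t - 4)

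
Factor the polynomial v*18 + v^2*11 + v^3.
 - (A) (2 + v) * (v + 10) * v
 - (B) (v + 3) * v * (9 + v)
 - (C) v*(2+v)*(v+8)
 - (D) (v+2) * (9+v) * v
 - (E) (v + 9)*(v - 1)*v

We need to factor v*18 + v^2*11 + v^3.
The factored form is (v+2) * (9+v) * v.
D) (v+2) * (9+v) * v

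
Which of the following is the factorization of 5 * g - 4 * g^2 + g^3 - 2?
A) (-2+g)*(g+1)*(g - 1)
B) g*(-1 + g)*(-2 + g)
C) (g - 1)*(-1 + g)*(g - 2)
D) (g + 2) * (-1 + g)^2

We need to factor 5 * g - 4 * g^2 + g^3 - 2.
The factored form is (g - 1)*(-1 + g)*(g - 2).
C) (g - 1)*(-1 + g)*(g - 2)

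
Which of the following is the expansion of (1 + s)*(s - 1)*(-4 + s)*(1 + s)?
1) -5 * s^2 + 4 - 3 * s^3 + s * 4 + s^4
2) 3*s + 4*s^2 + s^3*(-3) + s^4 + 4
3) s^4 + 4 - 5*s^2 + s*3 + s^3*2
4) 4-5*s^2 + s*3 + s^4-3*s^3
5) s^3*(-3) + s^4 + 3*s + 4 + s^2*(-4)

Expanding (1 + s)*(s - 1)*(-4 + s)*(1 + s):
= 4-5*s^2 + s*3 + s^4-3*s^3
4) 4-5*s^2 + s*3 + s^4-3*s^3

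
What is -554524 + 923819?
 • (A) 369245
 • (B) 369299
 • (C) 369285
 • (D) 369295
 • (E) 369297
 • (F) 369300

-554524 + 923819 = 369295
D) 369295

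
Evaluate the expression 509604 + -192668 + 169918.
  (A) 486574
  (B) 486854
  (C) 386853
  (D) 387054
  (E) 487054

First: 509604 + -192668 = 316936
Then: 316936 + 169918 = 486854
B) 486854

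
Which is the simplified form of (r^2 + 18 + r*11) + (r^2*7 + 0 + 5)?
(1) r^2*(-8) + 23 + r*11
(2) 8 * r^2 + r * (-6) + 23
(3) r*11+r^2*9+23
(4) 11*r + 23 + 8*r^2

Adding the polynomials and combining like terms:
(r^2 + 18 + r*11) + (r^2*7 + 0 + 5)
= 11*r + 23 + 8*r^2
4) 11*r + 23 + 8*r^2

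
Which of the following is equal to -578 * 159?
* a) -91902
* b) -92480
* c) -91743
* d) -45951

-578 * 159 = -91902
a) -91902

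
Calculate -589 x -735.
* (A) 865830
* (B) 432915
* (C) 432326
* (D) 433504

-589 * -735 = 432915
B) 432915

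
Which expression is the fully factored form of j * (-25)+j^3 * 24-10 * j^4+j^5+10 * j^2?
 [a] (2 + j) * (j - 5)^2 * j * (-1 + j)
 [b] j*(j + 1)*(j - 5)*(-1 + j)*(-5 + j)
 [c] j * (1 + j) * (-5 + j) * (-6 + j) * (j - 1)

We need to factor j * (-25)+j^3 * 24-10 * j^4+j^5+10 * j^2.
The factored form is j*(j + 1)*(j - 5)*(-1 + j)*(-5 + j).
b) j*(j + 1)*(j - 5)*(-1 + j)*(-5 + j)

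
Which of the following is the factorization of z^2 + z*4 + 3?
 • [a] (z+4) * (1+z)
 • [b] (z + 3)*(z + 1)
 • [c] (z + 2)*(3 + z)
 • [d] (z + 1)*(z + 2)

We need to factor z^2 + z*4 + 3.
The factored form is (z + 3)*(z + 1).
b) (z + 3)*(z + 1)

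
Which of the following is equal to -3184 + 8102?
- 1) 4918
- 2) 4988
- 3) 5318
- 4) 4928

-3184 + 8102 = 4918
1) 4918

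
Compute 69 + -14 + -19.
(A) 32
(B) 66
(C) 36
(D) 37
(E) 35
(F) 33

First: 69 + -14 = 55
Then: 55 + -19 = 36
C) 36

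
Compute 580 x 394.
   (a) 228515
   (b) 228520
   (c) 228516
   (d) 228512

580 * 394 = 228520
b) 228520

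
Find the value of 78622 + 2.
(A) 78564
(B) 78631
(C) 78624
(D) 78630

78622 + 2 = 78624
C) 78624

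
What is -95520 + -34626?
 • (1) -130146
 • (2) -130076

-95520 + -34626 = -130146
1) -130146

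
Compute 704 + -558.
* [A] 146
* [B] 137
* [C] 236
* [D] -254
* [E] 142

704 + -558 = 146
A) 146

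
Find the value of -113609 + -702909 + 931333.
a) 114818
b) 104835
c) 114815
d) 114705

First: -113609 + -702909 = -816518
Then: -816518 + 931333 = 114815
c) 114815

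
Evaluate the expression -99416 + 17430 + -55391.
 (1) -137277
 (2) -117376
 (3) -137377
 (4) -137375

First: -99416 + 17430 = -81986
Then: -81986 + -55391 = -137377
3) -137377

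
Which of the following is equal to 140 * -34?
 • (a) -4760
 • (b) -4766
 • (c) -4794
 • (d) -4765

140 * -34 = -4760
a) -4760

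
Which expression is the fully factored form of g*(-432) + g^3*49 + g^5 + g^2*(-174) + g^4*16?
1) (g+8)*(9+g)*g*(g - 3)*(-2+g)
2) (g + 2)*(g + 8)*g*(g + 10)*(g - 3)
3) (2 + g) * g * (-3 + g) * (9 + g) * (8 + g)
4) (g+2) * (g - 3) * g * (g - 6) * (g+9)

We need to factor g*(-432) + g^3*49 + g^5 + g^2*(-174) + g^4*16.
The factored form is (2 + g) * g * (-3 + g) * (9 + g) * (8 + g).
3) (2 + g) * g * (-3 + g) * (9 + g) * (8 + g)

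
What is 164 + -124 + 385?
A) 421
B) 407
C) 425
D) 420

First: 164 + -124 = 40
Then: 40 + 385 = 425
C) 425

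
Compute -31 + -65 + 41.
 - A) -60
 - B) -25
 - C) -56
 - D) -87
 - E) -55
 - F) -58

First: -31 + -65 = -96
Then: -96 + 41 = -55
E) -55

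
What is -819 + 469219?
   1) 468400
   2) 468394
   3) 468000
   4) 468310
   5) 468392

-819 + 469219 = 468400
1) 468400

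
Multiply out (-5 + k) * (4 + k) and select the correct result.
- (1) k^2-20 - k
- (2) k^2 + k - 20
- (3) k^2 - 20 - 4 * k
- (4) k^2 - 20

Expanding (-5 + k) * (4 + k):
= k^2-20 - k
1) k^2-20 - k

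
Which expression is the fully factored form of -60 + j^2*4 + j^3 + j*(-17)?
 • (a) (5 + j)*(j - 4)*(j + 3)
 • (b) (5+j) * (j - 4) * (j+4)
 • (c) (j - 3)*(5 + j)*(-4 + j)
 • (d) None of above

We need to factor -60 + j^2*4 + j^3 + j*(-17).
The factored form is (5 + j)*(j - 4)*(j + 3).
a) (5 + j)*(j - 4)*(j + 3)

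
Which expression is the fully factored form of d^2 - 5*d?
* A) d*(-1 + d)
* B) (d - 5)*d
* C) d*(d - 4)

We need to factor d^2 - 5*d.
The factored form is (d - 5)*d.
B) (d - 5)*d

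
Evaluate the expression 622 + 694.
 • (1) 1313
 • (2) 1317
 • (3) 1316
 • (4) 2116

622 + 694 = 1316
3) 1316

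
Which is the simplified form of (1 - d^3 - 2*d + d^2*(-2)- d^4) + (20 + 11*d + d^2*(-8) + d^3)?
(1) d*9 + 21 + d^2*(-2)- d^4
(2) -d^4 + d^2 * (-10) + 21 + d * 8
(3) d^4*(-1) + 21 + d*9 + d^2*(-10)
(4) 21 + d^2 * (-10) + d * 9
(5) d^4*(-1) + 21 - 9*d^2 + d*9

Adding the polynomials and combining like terms:
(1 - d^3 - 2*d + d^2*(-2) - d^4) + (20 + 11*d + d^2*(-8) + d^3)
= d^4*(-1) + 21 + d*9 + d^2*(-10)
3) d^4*(-1) + 21 + d*9 + d^2*(-10)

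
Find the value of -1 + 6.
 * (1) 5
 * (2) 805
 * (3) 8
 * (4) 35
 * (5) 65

-1 + 6 = 5
1) 5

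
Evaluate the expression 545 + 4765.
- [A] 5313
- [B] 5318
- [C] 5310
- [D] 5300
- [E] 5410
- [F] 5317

545 + 4765 = 5310
C) 5310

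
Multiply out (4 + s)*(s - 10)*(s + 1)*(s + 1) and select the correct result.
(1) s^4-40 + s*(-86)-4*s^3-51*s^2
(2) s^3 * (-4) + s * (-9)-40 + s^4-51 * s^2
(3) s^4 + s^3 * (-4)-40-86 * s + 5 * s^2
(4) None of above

Expanding (4 + s)*(s - 10)*(s + 1)*(s + 1):
= s^4-40 + s*(-86)-4*s^3-51*s^2
1) s^4-40 + s*(-86)-4*s^3-51*s^2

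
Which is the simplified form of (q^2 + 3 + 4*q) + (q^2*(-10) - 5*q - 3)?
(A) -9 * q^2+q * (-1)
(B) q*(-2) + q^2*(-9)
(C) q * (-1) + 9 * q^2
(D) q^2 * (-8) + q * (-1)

Adding the polynomials and combining like terms:
(q^2 + 3 + 4*q) + (q^2*(-10) - 5*q - 3)
= -9 * q^2+q * (-1)
A) -9 * q^2+q * (-1)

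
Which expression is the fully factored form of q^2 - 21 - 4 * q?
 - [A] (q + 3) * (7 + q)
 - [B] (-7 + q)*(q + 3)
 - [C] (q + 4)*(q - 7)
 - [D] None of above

We need to factor q^2 - 21 - 4 * q.
The factored form is (-7 + q)*(q + 3).
B) (-7 + q)*(q + 3)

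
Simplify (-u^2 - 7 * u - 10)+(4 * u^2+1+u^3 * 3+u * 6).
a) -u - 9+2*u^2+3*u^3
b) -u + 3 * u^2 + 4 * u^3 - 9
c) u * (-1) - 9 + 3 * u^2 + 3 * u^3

Adding the polynomials and combining like terms:
(-u^2 - 7*u - 10) + (4*u^2 + 1 + u^3*3 + u*6)
= u * (-1) - 9 + 3 * u^2 + 3 * u^3
c) u * (-1) - 9 + 3 * u^2 + 3 * u^3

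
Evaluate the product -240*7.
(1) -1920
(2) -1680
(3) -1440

-240 * 7 = -1680
2) -1680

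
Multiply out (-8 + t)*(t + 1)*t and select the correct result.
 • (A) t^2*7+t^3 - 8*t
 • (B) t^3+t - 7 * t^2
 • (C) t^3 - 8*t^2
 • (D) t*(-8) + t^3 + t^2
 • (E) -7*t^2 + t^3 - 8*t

Expanding (-8 + t)*(t + 1)*t:
= -7*t^2 + t^3 - 8*t
E) -7*t^2 + t^3 - 8*t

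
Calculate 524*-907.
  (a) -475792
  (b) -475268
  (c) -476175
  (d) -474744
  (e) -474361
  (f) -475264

524 * -907 = -475268
b) -475268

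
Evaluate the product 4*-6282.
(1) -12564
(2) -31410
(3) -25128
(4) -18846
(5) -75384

4 * -6282 = -25128
3) -25128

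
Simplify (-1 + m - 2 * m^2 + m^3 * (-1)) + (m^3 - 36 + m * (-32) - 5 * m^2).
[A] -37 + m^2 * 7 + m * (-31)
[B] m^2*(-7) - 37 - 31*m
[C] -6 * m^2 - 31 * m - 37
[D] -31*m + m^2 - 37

Adding the polynomials and combining like terms:
(-1 + m - 2*m^2 + m^3*(-1)) + (m^3 - 36 + m*(-32) - 5*m^2)
= m^2*(-7) - 37 - 31*m
B) m^2*(-7) - 37 - 31*m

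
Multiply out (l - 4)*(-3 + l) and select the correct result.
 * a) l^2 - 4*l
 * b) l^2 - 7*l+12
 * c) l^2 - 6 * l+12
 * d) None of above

Expanding (l - 4)*(-3 + l):
= l^2 - 7*l+12
b) l^2 - 7*l+12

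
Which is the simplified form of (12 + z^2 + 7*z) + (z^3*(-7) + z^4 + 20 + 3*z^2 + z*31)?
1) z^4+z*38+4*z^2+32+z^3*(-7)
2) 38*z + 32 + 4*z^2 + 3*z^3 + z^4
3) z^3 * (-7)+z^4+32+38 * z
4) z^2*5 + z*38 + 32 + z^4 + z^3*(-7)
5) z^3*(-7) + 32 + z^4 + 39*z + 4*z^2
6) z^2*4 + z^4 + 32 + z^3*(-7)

Adding the polynomials and combining like terms:
(12 + z^2 + 7*z) + (z^3*(-7) + z^4 + 20 + 3*z^2 + z*31)
= z^4+z*38+4*z^2+32+z^3*(-7)
1) z^4+z*38+4*z^2+32+z^3*(-7)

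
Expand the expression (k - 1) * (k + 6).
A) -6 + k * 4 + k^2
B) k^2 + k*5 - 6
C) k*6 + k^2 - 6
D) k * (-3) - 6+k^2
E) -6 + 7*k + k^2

Expanding (k - 1) * (k + 6):
= k^2 + k*5 - 6
B) k^2 + k*5 - 6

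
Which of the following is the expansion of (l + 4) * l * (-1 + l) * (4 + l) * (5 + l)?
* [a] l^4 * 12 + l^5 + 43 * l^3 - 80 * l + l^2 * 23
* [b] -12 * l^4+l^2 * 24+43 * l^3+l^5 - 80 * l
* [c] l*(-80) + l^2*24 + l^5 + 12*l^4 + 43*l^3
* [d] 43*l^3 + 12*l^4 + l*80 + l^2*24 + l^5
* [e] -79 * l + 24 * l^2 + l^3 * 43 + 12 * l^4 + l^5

Expanding (l + 4) * l * (-1 + l) * (4 + l) * (5 + l):
= l*(-80) + l^2*24 + l^5 + 12*l^4 + 43*l^3
c) l*(-80) + l^2*24 + l^5 + 12*l^4 + 43*l^3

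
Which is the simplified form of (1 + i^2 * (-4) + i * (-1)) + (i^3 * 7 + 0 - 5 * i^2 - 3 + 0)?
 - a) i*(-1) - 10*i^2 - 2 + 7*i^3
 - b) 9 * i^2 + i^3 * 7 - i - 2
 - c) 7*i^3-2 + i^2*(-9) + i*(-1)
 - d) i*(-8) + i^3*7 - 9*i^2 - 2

Adding the polynomials and combining like terms:
(1 + i^2*(-4) + i*(-1)) + (i^3*7 + 0 - 5*i^2 - 3 + 0)
= 7*i^3-2 + i^2*(-9) + i*(-1)
c) 7*i^3-2 + i^2*(-9) + i*(-1)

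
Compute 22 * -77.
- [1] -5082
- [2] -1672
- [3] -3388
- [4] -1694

22 * -77 = -1694
4) -1694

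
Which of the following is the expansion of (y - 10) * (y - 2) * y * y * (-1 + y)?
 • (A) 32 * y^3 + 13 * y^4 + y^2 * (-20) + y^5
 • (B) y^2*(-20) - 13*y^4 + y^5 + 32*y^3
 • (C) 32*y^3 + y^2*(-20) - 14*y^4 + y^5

Expanding (y - 10) * (y - 2) * y * y * (-1 + y):
= y^2*(-20) - 13*y^4 + y^5 + 32*y^3
B) y^2*(-20) - 13*y^4 + y^5 + 32*y^3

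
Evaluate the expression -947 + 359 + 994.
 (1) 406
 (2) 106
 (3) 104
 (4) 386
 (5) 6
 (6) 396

First: -947 + 359 = -588
Then: -588 + 994 = 406
1) 406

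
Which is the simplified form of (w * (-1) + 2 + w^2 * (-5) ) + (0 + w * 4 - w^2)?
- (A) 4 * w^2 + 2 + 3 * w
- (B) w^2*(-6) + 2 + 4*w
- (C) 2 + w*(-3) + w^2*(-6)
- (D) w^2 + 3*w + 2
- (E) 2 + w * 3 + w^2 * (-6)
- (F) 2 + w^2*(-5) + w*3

Adding the polynomials and combining like terms:
(w*(-1) + 2 + w^2*(-5)) + (0 + w*4 - w^2)
= 2 + w * 3 + w^2 * (-6)
E) 2 + w * 3 + w^2 * (-6)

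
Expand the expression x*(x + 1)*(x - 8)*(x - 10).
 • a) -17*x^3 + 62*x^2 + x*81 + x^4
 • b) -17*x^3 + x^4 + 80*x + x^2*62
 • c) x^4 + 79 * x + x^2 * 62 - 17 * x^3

Expanding x*(x + 1)*(x - 8)*(x - 10):
= -17*x^3 + x^4 + 80*x + x^2*62
b) -17*x^3 + x^4 + 80*x + x^2*62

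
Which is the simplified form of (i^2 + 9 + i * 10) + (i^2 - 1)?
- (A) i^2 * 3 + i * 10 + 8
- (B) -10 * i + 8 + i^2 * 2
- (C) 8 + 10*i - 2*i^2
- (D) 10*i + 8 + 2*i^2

Adding the polynomials and combining like terms:
(i^2 + 9 + i*10) + (i^2 - 1)
= 10*i + 8 + 2*i^2
D) 10*i + 8 + 2*i^2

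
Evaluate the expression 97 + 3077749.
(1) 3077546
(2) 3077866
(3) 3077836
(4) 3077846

97 + 3077749 = 3077846
4) 3077846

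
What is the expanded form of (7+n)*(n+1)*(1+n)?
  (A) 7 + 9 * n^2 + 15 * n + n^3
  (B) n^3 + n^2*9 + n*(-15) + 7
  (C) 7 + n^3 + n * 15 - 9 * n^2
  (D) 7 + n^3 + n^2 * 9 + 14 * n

Expanding (7+n)*(n+1)*(1+n):
= 7 + 9 * n^2 + 15 * n + n^3
A) 7 + 9 * n^2 + 15 * n + n^3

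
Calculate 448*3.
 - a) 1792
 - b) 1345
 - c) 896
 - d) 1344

448 * 3 = 1344
d) 1344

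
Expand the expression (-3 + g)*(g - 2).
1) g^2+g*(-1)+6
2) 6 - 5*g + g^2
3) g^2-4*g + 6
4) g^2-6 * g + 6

Expanding (-3 + g)*(g - 2):
= 6 - 5*g + g^2
2) 6 - 5*g + g^2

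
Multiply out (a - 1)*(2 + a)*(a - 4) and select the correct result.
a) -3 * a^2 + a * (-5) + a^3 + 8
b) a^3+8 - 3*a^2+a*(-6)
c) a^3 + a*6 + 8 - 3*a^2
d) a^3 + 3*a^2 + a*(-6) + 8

Expanding (a - 1)*(2 + a)*(a - 4):
= a^3+8 - 3*a^2+a*(-6)
b) a^3+8 - 3*a^2+a*(-6)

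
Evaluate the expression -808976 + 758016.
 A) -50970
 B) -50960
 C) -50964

-808976 + 758016 = -50960
B) -50960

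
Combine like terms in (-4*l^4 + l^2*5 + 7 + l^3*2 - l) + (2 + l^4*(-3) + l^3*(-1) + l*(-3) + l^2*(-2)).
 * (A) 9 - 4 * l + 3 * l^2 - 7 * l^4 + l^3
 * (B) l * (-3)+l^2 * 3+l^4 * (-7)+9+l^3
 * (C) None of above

Adding the polynomials and combining like terms:
(-4*l^4 + l^2*5 + 7 + l^3*2 - l) + (2 + l^4*(-3) + l^3*(-1) + l*(-3) + l^2*(-2))
= 9 - 4 * l + 3 * l^2 - 7 * l^4 + l^3
A) 9 - 4 * l + 3 * l^2 - 7 * l^4 + l^3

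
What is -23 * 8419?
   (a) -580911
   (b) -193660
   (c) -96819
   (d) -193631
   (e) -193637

-23 * 8419 = -193637
e) -193637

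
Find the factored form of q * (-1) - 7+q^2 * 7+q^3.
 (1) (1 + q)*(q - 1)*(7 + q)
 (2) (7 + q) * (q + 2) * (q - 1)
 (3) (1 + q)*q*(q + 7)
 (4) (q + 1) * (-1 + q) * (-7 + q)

We need to factor q * (-1) - 7+q^2 * 7+q^3.
The factored form is (1 + q)*(q - 1)*(7 + q).
1) (1 + q)*(q - 1)*(7 + q)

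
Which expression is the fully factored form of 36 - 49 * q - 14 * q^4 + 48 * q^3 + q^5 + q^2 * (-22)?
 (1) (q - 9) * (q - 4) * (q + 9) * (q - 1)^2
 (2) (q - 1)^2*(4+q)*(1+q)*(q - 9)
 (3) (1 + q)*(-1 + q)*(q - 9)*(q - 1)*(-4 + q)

We need to factor 36 - 49 * q - 14 * q^4 + 48 * q^3 + q^5 + q^2 * (-22).
The factored form is (1 + q)*(-1 + q)*(q - 9)*(q - 1)*(-4 + q).
3) (1 + q)*(-1 + q)*(q - 9)*(q - 1)*(-4 + q)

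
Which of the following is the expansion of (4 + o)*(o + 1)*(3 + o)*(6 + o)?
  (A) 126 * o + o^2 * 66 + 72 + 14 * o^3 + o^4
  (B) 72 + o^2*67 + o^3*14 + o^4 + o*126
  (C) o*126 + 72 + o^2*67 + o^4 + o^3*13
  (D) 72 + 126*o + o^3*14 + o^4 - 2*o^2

Expanding (4 + o)*(o + 1)*(3 + o)*(6 + o):
= 72 + o^2*67 + o^3*14 + o^4 + o*126
B) 72 + o^2*67 + o^3*14 + o^4 + o*126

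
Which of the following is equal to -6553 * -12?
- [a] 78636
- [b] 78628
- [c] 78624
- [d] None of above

-6553 * -12 = 78636
a) 78636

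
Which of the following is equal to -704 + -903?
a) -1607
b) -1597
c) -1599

-704 + -903 = -1607
a) -1607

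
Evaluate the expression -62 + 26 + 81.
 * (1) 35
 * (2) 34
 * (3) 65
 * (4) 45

First: -62 + 26 = -36
Then: -36 + 81 = 45
4) 45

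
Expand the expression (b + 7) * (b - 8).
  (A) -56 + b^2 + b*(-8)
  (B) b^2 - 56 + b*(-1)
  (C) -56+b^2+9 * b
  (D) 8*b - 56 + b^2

Expanding (b + 7) * (b - 8):
= b^2 - 56 + b*(-1)
B) b^2 - 56 + b*(-1)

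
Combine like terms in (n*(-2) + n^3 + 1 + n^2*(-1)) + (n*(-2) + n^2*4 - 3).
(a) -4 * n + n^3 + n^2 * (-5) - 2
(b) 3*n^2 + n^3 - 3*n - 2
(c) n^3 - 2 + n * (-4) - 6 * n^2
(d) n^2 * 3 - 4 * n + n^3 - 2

Adding the polynomials and combining like terms:
(n*(-2) + n^3 + 1 + n^2*(-1)) + (n*(-2) + n^2*4 - 3)
= n^2 * 3 - 4 * n + n^3 - 2
d) n^2 * 3 - 4 * n + n^3 - 2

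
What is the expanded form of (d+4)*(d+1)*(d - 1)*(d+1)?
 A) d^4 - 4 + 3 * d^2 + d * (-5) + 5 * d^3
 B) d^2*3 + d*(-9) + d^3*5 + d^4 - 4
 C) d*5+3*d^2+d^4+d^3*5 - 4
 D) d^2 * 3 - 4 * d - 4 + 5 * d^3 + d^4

Expanding (d+4)*(d+1)*(d - 1)*(d+1):
= d^4 - 4 + 3 * d^2 + d * (-5) + 5 * d^3
A) d^4 - 4 + 3 * d^2 + d * (-5) + 5 * d^3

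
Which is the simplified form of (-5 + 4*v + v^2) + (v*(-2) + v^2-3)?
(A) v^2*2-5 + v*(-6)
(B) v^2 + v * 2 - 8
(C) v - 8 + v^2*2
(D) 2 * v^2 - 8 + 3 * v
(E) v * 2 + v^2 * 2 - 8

Adding the polynomials and combining like terms:
(-5 + 4*v + v^2) + (v*(-2) + v^2 - 3)
= v * 2 + v^2 * 2 - 8
E) v * 2 + v^2 * 2 - 8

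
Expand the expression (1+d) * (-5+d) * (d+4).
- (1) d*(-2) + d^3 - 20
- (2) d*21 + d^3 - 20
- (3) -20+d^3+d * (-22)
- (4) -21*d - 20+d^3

Expanding (1+d) * (-5+d) * (d+4):
= -21*d - 20+d^3
4) -21*d - 20+d^3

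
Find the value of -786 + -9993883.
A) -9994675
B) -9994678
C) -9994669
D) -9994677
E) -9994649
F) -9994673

-786 + -9993883 = -9994669
C) -9994669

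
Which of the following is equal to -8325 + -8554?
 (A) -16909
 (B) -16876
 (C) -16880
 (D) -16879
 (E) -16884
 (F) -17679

-8325 + -8554 = -16879
D) -16879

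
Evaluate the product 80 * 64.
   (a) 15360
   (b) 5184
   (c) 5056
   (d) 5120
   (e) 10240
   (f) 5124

80 * 64 = 5120
d) 5120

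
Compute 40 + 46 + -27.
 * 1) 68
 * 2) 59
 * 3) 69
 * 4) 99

First: 40 + 46 = 86
Then: 86 + -27 = 59
2) 59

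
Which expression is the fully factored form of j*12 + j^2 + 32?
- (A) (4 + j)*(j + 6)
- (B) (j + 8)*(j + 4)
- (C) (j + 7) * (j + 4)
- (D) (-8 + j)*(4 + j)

We need to factor j*12 + j^2 + 32.
The factored form is (j + 8)*(j + 4).
B) (j + 8)*(j + 4)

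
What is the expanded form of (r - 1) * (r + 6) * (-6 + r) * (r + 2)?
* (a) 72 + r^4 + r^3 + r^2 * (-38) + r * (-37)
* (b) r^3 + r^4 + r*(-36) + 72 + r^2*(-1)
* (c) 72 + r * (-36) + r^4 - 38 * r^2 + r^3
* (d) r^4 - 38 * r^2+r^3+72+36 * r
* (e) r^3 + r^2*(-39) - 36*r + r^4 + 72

Expanding (r - 1) * (r + 6) * (-6 + r) * (r + 2):
= 72 + r * (-36) + r^4 - 38 * r^2 + r^3
c) 72 + r * (-36) + r^4 - 38 * r^2 + r^3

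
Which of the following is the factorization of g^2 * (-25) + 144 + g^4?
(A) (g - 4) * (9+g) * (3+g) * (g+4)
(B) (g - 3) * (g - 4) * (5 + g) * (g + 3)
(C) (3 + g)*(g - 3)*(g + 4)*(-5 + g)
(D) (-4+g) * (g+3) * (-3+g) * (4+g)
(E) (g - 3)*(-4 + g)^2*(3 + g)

We need to factor g^2 * (-25) + 144 + g^4.
The factored form is (-4+g) * (g+3) * (-3+g) * (4+g).
D) (-4+g) * (g+3) * (-3+g) * (4+g)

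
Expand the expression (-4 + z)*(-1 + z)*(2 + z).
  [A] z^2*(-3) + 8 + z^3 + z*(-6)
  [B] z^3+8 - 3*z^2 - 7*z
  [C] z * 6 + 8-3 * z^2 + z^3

Expanding (-4 + z)*(-1 + z)*(2 + z):
= z^2*(-3) + 8 + z^3 + z*(-6)
A) z^2*(-3) + 8 + z^3 + z*(-6)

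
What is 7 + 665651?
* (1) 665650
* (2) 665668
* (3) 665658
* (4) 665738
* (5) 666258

7 + 665651 = 665658
3) 665658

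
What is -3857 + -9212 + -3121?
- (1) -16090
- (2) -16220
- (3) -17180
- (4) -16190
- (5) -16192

First: -3857 + -9212 = -13069
Then: -13069 + -3121 = -16190
4) -16190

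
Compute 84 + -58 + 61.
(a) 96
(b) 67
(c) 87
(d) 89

First: 84 + -58 = 26
Then: 26 + 61 = 87
c) 87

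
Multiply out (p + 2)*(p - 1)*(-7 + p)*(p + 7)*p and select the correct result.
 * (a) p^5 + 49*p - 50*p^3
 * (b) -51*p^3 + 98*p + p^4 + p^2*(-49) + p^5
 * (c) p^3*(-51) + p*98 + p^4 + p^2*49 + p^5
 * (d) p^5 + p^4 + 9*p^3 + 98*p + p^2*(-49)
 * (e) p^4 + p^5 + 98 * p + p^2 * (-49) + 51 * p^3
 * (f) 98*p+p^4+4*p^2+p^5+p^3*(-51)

Expanding (p + 2)*(p - 1)*(-7 + p)*(p + 7)*p:
= -51*p^3 + 98*p + p^4 + p^2*(-49) + p^5
b) -51*p^3 + 98*p + p^4 + p^2*(-49) + p^5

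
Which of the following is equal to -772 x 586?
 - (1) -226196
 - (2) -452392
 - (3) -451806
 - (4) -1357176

-772 * 586 = -452392
2) -452392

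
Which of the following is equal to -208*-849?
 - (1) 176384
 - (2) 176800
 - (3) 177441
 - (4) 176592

-208 * -849 = 176592
4) 176592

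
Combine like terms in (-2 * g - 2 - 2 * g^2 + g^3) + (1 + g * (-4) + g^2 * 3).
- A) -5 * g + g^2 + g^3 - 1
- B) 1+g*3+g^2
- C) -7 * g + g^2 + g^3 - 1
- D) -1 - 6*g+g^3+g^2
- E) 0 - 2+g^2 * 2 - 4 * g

Adding the polynomials and combining like terms:
(-2*g - 2 - 2*g^2 + g^3) + (1 + g*(-4) + g^2*3)
= -1 - 6*g+g^3+g^2
D) -1 - 6*g+g^3+g^2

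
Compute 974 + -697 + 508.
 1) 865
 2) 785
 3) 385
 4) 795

First: 974 + -697 = 277
Then: 277 + 508 = 785
2) 785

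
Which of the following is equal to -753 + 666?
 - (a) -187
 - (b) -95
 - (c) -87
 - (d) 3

-753 + 666 = -87
c) -87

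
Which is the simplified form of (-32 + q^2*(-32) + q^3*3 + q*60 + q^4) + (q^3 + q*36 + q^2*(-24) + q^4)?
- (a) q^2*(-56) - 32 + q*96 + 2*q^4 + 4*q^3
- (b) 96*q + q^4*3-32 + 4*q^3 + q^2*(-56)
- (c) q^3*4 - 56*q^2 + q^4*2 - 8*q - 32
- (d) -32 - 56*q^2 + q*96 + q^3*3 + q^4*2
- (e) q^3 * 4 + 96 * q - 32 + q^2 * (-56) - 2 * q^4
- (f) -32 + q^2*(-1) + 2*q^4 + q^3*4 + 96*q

Adding the polynomials and combining like terms:
(-32 + q^2*(-32) + q^3*3 + q*60 + q^4) + (q^3 + q*36 + q^2*(-24) + q^4)
= q^2*(-56) - 32 + q*96 + 2*q^4 + 4*q^3
a) q^2*(-56) - 32 + q*96 + 2*q^4 + 4*q^3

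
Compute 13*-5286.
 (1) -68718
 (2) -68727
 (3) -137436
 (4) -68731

13 * -5286 = -68718
1) -68718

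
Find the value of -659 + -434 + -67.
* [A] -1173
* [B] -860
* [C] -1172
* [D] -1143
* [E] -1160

First: -659 + -434 = -1093
Then: -1093 + -67 = -1160
E) -1160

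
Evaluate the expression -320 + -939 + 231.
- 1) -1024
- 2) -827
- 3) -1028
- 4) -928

First: -320 + -939 = -1259
Then: -1259 + 231 = -1028
3) -1028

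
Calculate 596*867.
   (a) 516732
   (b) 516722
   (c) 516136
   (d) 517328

596 * 867 = 516732
a) 516732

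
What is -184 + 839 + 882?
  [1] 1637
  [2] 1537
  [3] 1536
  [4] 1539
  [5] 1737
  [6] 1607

First: -184 + 839 = 655
Then: 655 + 882 = 1537
2) 1537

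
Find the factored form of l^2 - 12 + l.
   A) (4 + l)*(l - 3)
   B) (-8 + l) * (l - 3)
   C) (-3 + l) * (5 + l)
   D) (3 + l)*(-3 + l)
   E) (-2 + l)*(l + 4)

We need to factor l^2 - 12 + l.
The factored form is (4 + l)*(l - 3).
A) (4 + l)*(l - 3)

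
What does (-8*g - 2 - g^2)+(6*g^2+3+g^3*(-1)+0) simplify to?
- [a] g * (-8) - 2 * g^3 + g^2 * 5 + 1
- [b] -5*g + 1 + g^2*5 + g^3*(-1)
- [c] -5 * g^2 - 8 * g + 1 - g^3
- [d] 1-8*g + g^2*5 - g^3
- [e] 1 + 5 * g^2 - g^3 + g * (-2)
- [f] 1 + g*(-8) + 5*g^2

Adding the polynomials and combining like terms:
(-8*g - 2 - g^2) + (6*g^2 + 3 + g^3*(-1) + 0)
= 1-8*g + g^2*5 - g^3
d) 1-8*g + g^2*5 - g^3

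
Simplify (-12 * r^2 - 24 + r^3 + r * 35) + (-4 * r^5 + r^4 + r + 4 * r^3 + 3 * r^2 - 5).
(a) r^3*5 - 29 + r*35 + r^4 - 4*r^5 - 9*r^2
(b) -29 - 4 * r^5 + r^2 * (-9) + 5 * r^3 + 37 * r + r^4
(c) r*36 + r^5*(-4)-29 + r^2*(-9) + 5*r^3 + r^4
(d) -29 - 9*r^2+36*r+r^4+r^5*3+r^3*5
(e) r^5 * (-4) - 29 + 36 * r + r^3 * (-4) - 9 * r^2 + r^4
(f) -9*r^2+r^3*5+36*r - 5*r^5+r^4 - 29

Adding the polynomials and combining like terms:
(-12*r^2 - 24 + r^3 + r*35) + (-4*r^5 + r^4 + r + 4*r^3 + 3*r^2 - 5)
= r*36 + r^5*(-4)-29 + r^2*(-9) + 5*r^3 + r^4
c) r*36 + r^5*(-4)-29 + r^2*(-9) + 5*r^3 + r^4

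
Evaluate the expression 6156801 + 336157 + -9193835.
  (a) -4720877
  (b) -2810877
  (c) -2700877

First: 6156801 + 336157 = 6492958
Then: 6492958 + -9193835 = -2700877
c) -2700877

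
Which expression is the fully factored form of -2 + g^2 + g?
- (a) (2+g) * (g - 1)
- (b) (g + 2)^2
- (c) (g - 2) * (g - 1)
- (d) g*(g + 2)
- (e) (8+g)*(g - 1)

We need to factor -2 + g^2 + g.
The factored form is (2+g) * (g - 1).
a) (2+g) * (g - 1)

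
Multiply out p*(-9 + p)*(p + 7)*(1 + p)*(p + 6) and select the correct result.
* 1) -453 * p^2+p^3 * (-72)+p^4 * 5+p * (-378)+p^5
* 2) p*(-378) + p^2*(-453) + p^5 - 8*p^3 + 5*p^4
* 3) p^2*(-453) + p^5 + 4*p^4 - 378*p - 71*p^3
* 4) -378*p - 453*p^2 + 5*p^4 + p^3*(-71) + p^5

Expanding p*(-9 + p)*(p + 7)*(1 + p)*(p + 6):
= -378*p - 453*p^2 + 5*p^4 + p^3*(-71) + p^5
4) -378*p - 453*p^2 + 5*p^4 + p^3*(-71) + p^5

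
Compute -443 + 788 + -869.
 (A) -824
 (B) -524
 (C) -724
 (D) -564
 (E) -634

First: -443 + 788 = 345
Then: 345 + -869 = -524
B) -524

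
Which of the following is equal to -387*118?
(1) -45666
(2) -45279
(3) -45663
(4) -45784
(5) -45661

-387 * 118 = -45666
1) -45666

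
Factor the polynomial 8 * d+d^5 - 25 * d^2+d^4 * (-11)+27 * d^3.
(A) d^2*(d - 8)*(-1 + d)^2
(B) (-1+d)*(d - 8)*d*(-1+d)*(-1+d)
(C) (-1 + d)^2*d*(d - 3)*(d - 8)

We need to factor 8 * d+d^5 - 25 * d^2+d^4 * (-11)+27 * d^3.
The factored form is (-1+d)*(d - 8)*d*(-1+d)*(-1+d).
B) (-1+d)*(d - 8)*d*(-1+d)*(-1+d)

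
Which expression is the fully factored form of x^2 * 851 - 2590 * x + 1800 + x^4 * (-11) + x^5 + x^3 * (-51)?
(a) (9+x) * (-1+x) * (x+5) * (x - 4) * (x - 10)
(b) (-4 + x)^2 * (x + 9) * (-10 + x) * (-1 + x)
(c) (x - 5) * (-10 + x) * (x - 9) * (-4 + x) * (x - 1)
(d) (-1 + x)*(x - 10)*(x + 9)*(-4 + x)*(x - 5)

We need to factor x^2 * 851 - 2590 * x + 1800 + x^4 * (-11) + x^5 + x^3 * (-51).
The factored form is (-1 + x)*(x - 10)*(x + 9)*(-4 + x)*(x - 5).
d) (-1 + x)*(x - 10)*(x + 9)*(-4 + x)*(x - 5)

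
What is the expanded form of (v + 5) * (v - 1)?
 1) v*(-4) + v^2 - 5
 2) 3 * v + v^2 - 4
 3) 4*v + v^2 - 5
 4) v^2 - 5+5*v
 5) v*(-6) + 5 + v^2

Expanding (v + 5) * (v - 1):
= 4*v + v^2 - 5
3) 4*v + v^2 - 5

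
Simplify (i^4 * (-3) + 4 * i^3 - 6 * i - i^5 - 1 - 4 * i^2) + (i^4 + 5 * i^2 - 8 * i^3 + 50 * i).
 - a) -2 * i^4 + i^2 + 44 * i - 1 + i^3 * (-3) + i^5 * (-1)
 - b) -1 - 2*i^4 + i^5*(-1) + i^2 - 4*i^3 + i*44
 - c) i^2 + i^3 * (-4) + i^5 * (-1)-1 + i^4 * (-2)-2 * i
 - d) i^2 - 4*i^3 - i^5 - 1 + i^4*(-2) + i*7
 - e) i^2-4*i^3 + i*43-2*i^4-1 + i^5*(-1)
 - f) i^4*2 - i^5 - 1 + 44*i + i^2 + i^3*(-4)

Adding the polynomials and combining like terms:
(i^4*(-3) + 4*i^3 - 6*i - i^5 - 1 - 4*i^2) + (i^4 + 5*i^2 - 8*i^3 + 50*i)
= -1 - 2*i^4 + i^5*(-1) + i^2 - 4*i^3 + i*44
b) -1 - 2*i^4 + i^5*(-1) + i^2 - 4*i^3 + i*44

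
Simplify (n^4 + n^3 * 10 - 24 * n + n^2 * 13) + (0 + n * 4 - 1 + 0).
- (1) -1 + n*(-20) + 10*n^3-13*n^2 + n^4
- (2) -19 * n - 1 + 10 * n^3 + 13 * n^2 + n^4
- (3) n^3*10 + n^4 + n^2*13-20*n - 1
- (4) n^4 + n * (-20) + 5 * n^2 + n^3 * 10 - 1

Adding the polynomials and combining like terms:
(n^4 + n^3*10 - 24*n + n^2*13) + (0 + n*4 - 1 + 0)
= n^3*10 + n^4 + n^2*13-20*n - 1
3) n^3*10 + n^4 + n^2*13-20*n - 1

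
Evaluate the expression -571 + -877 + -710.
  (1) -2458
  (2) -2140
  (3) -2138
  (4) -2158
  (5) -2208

First: -571 + -877 = -1448
Then: -1448 + -710 = -2158
4) -2158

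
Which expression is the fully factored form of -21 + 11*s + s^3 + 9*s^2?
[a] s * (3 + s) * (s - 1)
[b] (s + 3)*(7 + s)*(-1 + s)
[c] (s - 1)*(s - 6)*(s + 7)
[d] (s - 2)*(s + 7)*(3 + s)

We need to factor -21 + 11*s + s^3 + 9*s^2.
The factored form is (s + 3)*(7 + s)*(-1 + s).
b) (s + 3)*(7 + s)*(-1 + s)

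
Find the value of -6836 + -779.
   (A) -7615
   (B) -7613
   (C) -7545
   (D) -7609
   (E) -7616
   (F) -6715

-6836 + -779 = -7615
A) -7615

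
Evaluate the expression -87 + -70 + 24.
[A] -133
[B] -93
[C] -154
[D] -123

First: -87 + -70 = -157
Then: -157 + 24 = -133
A) -133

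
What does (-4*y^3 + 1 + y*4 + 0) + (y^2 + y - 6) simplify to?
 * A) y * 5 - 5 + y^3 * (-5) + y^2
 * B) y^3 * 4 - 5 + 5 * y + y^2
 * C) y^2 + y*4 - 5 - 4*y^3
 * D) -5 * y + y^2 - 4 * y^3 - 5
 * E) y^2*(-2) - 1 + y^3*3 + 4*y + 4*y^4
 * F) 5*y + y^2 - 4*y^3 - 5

Adding the polynomials and combining like terms:
(-4*y^3 + 1 + y*4 + 0) + (y^2 + y - 6)
= 5*y + y^2 - 4*y^3 - 5
F) 5*y + y^2 - 4*y^3 - 5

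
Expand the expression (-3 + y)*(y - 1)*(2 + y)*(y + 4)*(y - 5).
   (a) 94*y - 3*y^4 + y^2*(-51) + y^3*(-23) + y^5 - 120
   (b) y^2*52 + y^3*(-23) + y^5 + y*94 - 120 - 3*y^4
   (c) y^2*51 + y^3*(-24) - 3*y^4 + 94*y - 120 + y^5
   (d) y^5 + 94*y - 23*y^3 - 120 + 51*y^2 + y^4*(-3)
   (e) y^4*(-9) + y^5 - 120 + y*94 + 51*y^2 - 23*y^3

Expanding (-3 + y)*(y - 1)*(2 + y)*(y + 4)*(y - 5):
= y^5 + 94*y - 23*y^3 - 120 + 51*y^2 + y^4*(-3)
d) y^5 + 94*y - 23*y^3 - 120 + 51*y^2 + y^4*(-3)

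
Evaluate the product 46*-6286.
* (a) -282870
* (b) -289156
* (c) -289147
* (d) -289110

46 * -6286 = -289156
b) -289156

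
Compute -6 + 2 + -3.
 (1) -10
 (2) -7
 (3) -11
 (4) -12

First: -6 + 2 = -4
Then: -4 + -3 = -7
2) -7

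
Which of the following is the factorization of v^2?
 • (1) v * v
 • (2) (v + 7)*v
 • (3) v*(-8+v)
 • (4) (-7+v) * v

We need to factor v^2.
The factored form is v * v.
1) v * v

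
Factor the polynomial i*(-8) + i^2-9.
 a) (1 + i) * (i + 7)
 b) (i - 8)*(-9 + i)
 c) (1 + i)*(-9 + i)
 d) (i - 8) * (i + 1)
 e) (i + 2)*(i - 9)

We need to factor i*(-8) + i^2-9.
The factored form is (1 + i)*(-9 + i).
c) (1 + i)*(-9 + i)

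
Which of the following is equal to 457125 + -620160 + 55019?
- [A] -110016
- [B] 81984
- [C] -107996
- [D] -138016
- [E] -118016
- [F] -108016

First: 457125 + -620160 = -163035
Then: -163035 + 55019 = -108016
F) -108016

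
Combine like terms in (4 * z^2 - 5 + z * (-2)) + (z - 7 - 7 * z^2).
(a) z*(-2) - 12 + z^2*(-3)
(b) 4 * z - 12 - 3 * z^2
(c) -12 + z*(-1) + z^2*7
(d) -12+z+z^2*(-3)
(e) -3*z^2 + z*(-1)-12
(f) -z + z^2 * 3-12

Adding the polynomials and combining like terms:
(4*z^2 - 5 + z*(-2)) + (z - 7 - 7*z^2)
= -3*z^2 + z*(-1)-12
e) -3*z^2 + z*(-1)-12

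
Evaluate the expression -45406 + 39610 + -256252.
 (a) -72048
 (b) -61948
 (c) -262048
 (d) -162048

First: -45406 + 39610 = -5796
Then: -5796 + -256252 = -262048
c) -262048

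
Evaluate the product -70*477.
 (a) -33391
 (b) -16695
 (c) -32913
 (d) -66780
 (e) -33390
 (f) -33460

-70 * 477 = -33390
e) -33390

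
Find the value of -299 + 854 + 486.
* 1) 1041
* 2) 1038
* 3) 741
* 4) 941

First: -299 + 854 = 555
Then: 555 + 486 = 1041
1) 1041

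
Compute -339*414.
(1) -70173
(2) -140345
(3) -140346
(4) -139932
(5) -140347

-339 * 414 = -140346
3) -140346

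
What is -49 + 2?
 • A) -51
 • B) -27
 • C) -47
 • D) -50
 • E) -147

-49 + 2 = -47
C) -47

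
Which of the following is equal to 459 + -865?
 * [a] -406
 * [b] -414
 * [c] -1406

459 + -865 = -406
a) -406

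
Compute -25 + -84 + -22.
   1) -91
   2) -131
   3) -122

First: -25 + -84 = -109
Then: -109 + -22 = -131
2) -131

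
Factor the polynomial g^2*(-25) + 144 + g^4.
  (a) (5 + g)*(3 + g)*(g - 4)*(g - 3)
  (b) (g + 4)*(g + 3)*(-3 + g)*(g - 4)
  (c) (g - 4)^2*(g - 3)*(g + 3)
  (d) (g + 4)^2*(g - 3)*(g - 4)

We need to factor g^2*(-25) + 144 + g^4.
The factored form is (g + 4)*(g + 3)*(-3 + g)*(g - 4).
b) (g + 4)*(g + 3)*(-3 + g)*(g - 4)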